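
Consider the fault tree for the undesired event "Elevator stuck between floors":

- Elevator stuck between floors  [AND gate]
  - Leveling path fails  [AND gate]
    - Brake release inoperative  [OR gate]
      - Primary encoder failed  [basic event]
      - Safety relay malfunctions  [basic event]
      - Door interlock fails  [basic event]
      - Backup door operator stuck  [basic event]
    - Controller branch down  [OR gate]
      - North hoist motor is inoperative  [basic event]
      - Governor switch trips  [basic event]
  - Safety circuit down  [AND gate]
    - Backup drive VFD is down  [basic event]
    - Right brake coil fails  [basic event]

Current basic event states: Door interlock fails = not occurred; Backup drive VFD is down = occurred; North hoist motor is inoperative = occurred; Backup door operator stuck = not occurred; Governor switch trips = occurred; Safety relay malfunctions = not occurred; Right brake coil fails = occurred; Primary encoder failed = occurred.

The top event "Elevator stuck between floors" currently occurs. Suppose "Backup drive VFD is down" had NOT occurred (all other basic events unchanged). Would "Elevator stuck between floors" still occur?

No

Counterfactual: set "Backup drive VFD is down" to not occurred.
Brake release inoperative [OR]: Primary encoder failed=occurs, Safety relay malfunctions=not, Door interlock fails=not, Backup door operator stuck=not → at least one input occurs → occurs.
Controller branch down [OR]: North hoist motor is inoperative=occurs, Governor switch trips=occurs → at least one input occurs → occurs.
Leveling path fails [AND]: Brake release inoperative=occurs, Controller branch down=occurs → all inputs occur → occurs.
Safety circuit down [AND]: Backup drive VFD is down=not, Right brake coil fails=occurs → not all inputs occur → does not occur.
Elevator stuck between floors [AND]: Leveling path fails=occurs, Safety circuit down=not → not all inputs occur → does not occur.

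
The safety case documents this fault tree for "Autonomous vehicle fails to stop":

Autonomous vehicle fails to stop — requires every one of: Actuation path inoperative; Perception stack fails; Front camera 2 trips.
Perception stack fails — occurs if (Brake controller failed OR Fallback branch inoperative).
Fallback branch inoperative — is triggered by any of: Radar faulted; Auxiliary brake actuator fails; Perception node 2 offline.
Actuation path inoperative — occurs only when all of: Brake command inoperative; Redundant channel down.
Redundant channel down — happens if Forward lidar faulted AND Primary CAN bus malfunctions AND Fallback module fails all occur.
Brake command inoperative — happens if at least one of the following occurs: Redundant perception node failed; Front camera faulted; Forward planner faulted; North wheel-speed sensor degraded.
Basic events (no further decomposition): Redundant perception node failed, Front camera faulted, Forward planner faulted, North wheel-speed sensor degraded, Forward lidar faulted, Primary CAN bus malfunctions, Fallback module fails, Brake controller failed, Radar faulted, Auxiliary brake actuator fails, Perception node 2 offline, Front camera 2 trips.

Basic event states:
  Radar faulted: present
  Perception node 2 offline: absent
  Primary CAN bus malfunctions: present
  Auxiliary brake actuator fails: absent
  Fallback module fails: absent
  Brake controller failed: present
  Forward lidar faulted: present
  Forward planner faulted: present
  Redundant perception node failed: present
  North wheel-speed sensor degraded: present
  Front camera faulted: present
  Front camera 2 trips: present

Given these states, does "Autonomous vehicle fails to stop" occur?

No

Brake command inoperative [OR]: Redundant perception node failed=occurs, Front camera faulted=occurs, Forward planner faulted=occurs, North wheel-speed sensor degraded=occurs → at least one input occurs → occurs.
Redundant channel down [AND]: Forward lidar faulted=occurs, Primary CAN bus malfunctions=occurs, Fallback module fails=not → not all inputs occur → does not occur.
Actuation path inoperative [AND]: Brake command inoperative=occurs, Redundant channel down=not → not all inputs occur → does not occur.
Fallback branch inoperative [OR]: Radar faulted=occurs, Auxiliary brake actuator fails=not, Perception node 2 offline=not → at least one input occurs → occurs.
Perception stack fails [OR]: Brake controller failed=occurs, Fallback branch inoperative=occurs → at least one input occurs → occurs.
Autonomous vehicle fails to stop [AND]: Actuation path inoperative=not, Perception stack fails=occurs, Front camera 2 trips=occurs → not all inputs occur → does not occur.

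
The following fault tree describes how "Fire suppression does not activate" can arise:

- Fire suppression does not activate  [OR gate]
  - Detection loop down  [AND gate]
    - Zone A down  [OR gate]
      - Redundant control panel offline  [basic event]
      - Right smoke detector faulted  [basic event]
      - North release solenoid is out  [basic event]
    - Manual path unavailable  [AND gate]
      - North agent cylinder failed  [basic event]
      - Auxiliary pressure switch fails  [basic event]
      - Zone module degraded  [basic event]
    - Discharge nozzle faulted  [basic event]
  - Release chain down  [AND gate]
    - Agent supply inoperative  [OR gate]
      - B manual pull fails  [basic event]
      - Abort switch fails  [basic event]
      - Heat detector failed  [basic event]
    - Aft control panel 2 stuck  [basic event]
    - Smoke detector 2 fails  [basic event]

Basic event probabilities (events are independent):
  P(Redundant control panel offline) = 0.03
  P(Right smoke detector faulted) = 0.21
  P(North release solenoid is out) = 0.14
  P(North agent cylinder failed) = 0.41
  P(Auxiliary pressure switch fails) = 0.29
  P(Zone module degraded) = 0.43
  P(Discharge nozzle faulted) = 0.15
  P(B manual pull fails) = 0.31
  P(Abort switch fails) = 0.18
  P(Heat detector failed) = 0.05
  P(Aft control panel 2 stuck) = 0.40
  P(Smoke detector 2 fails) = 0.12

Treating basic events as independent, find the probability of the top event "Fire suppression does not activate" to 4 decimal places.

0.0248

P(Zone A down) [OR] = 1 − (1−0.03) × (1−0.21) × (1−0.14) = 0.340982
P(Manual path unavailable) [AND] = 0.41 × 0.29 × 0.43 = 0.051127
P(Detection loop down) [AND] = 0.340982 × 0.051127 × 0.15 = 0.002615
P(Agent supply inoperative) [OR] = 1 − (1−0.31) × (1−0.18) × (1−0.05) = 0.462490
P(Release chain down) [AND] = 0.462490 × 0.40 × 0.12 = 0.022200
P(Fire suppression does not activate) [OR] = 1 − (1−0.002615) × (1−0.022200) = 0.024757
Rounded to 4 decimal places: P(Fire suppression does not activate) ≈ 0.0248.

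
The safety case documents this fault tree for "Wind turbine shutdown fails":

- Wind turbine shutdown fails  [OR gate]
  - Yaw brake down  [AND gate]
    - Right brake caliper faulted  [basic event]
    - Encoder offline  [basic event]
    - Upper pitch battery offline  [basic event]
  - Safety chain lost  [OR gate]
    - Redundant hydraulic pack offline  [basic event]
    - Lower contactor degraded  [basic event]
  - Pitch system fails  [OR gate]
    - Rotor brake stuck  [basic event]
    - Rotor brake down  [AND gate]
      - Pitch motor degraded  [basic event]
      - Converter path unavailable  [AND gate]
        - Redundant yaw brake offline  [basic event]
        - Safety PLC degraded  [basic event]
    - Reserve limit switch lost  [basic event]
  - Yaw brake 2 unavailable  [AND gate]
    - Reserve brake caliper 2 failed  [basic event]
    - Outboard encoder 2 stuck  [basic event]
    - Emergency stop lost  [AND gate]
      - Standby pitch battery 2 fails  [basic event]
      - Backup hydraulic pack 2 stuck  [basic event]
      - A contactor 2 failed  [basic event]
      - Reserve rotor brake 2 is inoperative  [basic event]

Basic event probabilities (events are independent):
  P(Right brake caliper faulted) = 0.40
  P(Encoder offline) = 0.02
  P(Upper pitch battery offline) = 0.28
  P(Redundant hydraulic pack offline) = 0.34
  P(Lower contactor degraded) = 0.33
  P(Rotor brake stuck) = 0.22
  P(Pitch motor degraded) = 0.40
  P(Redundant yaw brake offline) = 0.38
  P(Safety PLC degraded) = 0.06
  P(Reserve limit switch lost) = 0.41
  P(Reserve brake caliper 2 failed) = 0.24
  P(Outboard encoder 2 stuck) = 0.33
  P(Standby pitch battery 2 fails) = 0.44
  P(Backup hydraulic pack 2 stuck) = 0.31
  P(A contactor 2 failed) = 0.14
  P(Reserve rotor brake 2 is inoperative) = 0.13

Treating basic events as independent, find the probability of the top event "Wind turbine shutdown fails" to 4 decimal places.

0.7988

P(Yaw brake down) [AND] = 0.40 × 0.02 × 0.28 = 0.002240
P(Safety chain lost) [OR] = 1 − (1−0.34) × (1−0.33) = 0.557800
P(Converter path unavailable) [AND] = 0.38 × 0.06 = 0.022800
P(Rotor brake down) [AND] = 0.40 × 0.022800 = 0.009120
P(Pitch system fails) [OR] = 1 − (1−0.22) × (1−0.009120) × (1−0.41) = 0.543997
P(Emergency stop lost) [AND] = 0.44 × 0.31 × 0.14 × 0.13 = 0.002482
P(Yaw brake 2 unavailable) [AND] = 0.24 × 0.33 × 0.002482 = 0.000197
P(Wind turbine shutdown fails) [OR] = 1 − (1−0.002240) × (1−0.557800) × (1−0.543997) × (1−0.000197) = 0.798847
Rounded to 4 decimal places: P(Wind turbine shutdown fails) ≈ 0.7988.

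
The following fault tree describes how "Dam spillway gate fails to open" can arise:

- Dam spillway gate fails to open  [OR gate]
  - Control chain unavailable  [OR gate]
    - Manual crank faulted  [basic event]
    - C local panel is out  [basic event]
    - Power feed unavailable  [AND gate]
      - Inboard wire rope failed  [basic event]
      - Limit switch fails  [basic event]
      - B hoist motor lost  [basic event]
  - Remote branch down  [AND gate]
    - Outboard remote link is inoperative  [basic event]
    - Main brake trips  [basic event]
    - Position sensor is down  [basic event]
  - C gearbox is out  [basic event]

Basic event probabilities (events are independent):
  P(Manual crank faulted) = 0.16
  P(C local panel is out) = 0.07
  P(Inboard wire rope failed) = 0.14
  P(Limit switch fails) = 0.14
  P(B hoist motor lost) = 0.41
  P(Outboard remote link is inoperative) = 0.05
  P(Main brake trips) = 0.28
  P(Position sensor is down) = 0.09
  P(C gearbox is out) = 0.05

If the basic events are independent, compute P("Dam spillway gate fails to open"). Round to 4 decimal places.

0.2648

P(Power feed unavailable) [AND] = 0.14 × 0.14 × 0.41 = 0.008036
P(Control chain unavailable) [OR] = 1 − (1−0.16) × (1−0.07) × (1−0.008036) = 0.225078
P(Remote branch down) [AND] = 0.05 × 0.28 × 0.09 = 0.001260
P(Dam spillway gate fails to open) [OR] = 1 − (1−0.225078) × (1−0.001260) × (1−0.05) = 0.264752
Rounded to 4 decimal places: P(Dam spillway gate fails to open) ≈ 0.2648.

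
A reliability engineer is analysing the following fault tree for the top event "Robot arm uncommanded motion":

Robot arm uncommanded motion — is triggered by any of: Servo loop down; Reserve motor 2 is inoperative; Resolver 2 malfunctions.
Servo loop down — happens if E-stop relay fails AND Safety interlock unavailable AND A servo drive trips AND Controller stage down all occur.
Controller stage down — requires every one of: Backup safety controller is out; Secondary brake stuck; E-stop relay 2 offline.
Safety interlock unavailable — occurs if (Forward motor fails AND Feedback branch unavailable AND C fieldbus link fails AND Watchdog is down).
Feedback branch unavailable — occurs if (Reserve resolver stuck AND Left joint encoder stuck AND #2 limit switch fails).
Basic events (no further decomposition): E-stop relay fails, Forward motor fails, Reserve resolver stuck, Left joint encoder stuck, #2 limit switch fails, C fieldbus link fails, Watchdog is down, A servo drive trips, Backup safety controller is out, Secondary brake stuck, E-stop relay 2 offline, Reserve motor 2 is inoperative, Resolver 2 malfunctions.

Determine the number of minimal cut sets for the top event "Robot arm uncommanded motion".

Feedback branch unavailable [AND]: one cut set from each child combined → 1 × 1 × 1 = 1 cut set(s).
Safety interlock unavailable [AND]: one cut set from each child combined → 1 × 1 × 1 × 1 = 1 cut set(s).
Controller stage down [AND]: one cut set from each child combined → 1 × 1 × 1 = 1 cut set(s).
Servo loop down [AND]: one cut set from each child combined → 1 × 1 × 1 × 1 = 1 cut set(s).
Robot arm uncommanded motion [OR]: union of children's cut sets → 3 cut set(s).
Minimal cut sets: {#2 limit switch fails, A servo drive trips, Backup safety controller is out, C fieldbus link fails, E-stop relay 2 offline, E-stop relay fails, Forward motor fails, Left joint encoder stuck, Reserve resolver stuck, Secondary brake stuck, Watchdog is down}; {Reserve motor 2 is inoperative}; {Resolver 2 malfunctions}.

3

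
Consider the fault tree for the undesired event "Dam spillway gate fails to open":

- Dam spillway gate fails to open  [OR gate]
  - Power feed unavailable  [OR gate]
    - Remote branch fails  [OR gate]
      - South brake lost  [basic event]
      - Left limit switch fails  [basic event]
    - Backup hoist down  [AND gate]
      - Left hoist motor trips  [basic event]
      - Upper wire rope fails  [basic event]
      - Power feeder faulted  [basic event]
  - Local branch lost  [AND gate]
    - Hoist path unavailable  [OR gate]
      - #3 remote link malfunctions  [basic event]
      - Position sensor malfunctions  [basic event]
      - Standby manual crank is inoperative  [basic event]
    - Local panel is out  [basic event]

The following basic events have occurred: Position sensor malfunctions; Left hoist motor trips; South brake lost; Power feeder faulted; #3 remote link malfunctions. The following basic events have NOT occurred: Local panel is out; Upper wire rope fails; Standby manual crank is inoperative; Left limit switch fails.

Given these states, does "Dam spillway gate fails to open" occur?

Remote branch fails [OR]: South brake lost=occurs, Left limit switch fails=not → at least one input occurs → occurs.
Backup hoist down [AND]: Left hoist motor trips=occurs, Upper wire rope fails=not, Power feeder faulted=occurs → not all inputs occur → does not occur.
Power feed unavailable [OR]: Remote branch fails=occurs, Backup hoist down=not → at least one input occurs → occurs.
Hoist path unavailable [OR]: #3 remote link malfunctions=occurs, Position sensor malfunctions=occurs, Standby manual crank is inoperative=not → at least one input occurs → occurs.
Local branch lost [AND]: Hoist path unavailable=occurs, Local panel is out=not → not all inputs occur → does not occur.
Dam spillway gate fails to open [OR]: Power feed unavailable=occurs, Local branch lost=not → at least one input occurs → occurs.

Yes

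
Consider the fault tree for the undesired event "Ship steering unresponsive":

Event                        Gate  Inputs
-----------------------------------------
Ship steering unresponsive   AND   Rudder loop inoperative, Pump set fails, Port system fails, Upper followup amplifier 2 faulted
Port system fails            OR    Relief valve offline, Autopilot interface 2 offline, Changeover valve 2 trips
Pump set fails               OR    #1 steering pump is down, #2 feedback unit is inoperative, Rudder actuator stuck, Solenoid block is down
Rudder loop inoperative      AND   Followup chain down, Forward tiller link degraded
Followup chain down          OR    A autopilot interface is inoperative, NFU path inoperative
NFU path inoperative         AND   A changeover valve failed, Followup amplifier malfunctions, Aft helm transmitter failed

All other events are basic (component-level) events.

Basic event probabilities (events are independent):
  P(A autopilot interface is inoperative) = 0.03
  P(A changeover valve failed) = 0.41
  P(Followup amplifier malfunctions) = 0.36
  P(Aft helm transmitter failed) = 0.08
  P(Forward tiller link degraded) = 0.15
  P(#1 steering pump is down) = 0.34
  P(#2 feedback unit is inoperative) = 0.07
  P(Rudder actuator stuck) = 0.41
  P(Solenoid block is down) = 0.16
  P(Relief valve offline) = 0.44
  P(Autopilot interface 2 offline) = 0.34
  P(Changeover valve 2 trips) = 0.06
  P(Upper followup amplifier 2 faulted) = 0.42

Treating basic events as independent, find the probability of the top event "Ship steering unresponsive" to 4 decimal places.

0.0012

P(NFU path inoperative) [AND] = 0.41 × 0.36 × 0.08 = 0.011808
P(Followup chain down) [OR] = 1 − (1−0.03) × (1−0.011808) = 0.041454
P(Rudder loop inoperative) [AND] = 0.041454 × 0.15 = 0.006218
P(Pump set fails) [OR] = 1 − (1−0.34) × (1−0.07) × (1−0.41) × (1−0.16) = 0.695801
P(Port system fails) [OR] = 1 − (1−0.44) × (1−0.34) × (1−0.06) = 0.652576
P(Ship steering unresponsive) [AND] = 0.006218 × 0.695801 × 0.652576 × 0.42 = 0.001186
Rounded to 4 decimal places: P(Ship steering unresponsive) ≈ 0.0012.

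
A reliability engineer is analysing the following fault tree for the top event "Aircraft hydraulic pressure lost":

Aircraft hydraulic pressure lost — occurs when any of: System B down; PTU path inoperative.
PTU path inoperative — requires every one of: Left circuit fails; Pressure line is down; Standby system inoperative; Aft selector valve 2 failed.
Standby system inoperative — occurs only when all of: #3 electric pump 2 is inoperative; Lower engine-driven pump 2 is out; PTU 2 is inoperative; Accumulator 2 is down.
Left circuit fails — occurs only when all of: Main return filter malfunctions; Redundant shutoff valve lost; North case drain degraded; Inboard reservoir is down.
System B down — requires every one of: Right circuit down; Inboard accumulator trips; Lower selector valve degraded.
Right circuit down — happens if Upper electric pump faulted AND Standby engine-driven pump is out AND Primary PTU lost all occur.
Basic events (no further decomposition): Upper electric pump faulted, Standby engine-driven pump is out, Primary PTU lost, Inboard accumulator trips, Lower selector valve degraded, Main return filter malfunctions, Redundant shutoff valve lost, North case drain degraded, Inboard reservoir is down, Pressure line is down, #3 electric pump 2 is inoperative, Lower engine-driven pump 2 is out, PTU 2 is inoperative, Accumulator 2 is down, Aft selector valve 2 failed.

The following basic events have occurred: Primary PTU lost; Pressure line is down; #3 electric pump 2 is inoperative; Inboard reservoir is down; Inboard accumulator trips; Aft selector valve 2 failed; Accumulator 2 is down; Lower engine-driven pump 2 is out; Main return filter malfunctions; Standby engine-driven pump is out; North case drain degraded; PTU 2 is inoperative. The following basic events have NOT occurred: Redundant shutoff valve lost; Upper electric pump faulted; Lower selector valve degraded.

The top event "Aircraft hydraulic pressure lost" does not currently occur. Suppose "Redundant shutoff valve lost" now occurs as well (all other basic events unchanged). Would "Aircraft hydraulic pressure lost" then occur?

Counterfactual: set "Redundant shutoff valve lost" to occurred.
Right circuit down [AND]: Upper electric pump faulted=not, Standby engine-driven pump is out=occurs, Primary PTU lost=occurs → not all inputs occur → does not occur.
System B down [AND]: Right circuit down=not, Inboard accumulator trips=occurs, Lower selector valve degraded=not → not all inputs occur → does not occur.
Left circuit fails [AND]: Main return filter malfunctions=occurs, Redundant shutoff valve lost=occurs, North case drain degraded=occurs, Inboard reservoir is down=occurs → all inputs occur → occurs.
Standby system inoperative [AND]: #3 electric pump 2 is inoperative=occurs, Lower engine-driven pump 2 is out=occurs, PTU 2 is inoperative=occurs, Accumulator 2 is down=occurs → all inputs occur → occurs.
PTU path inoperative [AND]: Left circuit fails=occurs, Pressure line is down=occurs, Standby system inoperative=occurs, Aft selector valve 2 failed=occurs → all inputs occur → occurs.
Aircraft hydraulic pressure lost [OR]: System B down=not, PTU path inoperative=occurs → at least one input occurs → occurs.

Yes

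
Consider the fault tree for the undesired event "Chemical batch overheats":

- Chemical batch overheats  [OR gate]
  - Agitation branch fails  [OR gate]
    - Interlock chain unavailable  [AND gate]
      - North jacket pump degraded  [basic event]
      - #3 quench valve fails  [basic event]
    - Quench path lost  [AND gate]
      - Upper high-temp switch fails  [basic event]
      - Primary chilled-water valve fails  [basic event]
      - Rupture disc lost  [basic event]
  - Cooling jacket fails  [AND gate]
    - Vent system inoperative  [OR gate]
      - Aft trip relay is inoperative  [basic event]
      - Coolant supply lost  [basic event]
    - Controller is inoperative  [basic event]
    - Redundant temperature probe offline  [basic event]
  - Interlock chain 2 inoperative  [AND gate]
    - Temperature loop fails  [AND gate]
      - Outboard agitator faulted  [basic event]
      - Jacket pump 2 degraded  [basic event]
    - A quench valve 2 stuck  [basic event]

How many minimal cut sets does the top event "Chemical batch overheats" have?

5

Interlock chain unavailable [AND]: one cut set from each child combined → 1 × 1 = 1 cut set(s).
Quench path lost [AND]: one cut set from each child combined → 1 × 1 × 1 = 1 cut set(s).
Agitation branch fails [OR]: union of children's cut sets → 2 cut set(s).
Vent system inoperative [OR]: union of children's cut sets → 2 cut set(s).
Cooling jacket fails [AND]: one cut set from each child combined → 2 × 1 × 1 = 2 cut set(s).
Temperature loop fails [AND]: one cut set from each child combined → 1 × 1 = 1 cut set(s).
Interlock chain 2 inoperative [AND]: one cut set from each child combined → 1 × 1 = 1 cut set(s).
Chemical batch overheats [OR]: union of children's cut sets → 5 cut set(s).
Minimal cut sets: {#3 quench valve fails, North jacket pump degraded}; {Primary chilled-water valve fails, Rupture disc lost, Upper high-temp switch fails}; {Aft trip relay is inoperative, Controller is inoperative, Redundant temperature probe offline}; {Controller is inoperative, Coolant supply lost, Redundant temperature probe offline}; {A quench valve 2 stuck, Jacket pump 2 degraded, Outboard agitator faulted}.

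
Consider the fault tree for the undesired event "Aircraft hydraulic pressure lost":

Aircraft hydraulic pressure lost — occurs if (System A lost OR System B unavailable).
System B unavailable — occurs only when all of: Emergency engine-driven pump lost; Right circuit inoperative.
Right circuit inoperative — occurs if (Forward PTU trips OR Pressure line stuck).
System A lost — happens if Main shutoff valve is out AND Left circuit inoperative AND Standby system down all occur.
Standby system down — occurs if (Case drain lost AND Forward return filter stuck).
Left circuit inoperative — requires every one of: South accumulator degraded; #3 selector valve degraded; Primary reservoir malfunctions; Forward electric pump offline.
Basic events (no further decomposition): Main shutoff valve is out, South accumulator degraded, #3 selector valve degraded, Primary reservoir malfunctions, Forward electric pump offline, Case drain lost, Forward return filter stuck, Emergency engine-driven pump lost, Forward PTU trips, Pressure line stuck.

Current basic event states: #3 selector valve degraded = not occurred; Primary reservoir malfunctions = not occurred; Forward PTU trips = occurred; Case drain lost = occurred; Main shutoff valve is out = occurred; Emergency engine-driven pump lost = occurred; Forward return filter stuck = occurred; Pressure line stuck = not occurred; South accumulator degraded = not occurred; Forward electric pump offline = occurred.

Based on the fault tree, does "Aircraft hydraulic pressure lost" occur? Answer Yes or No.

Yes

Left circuit inoperative [AND]: South accumulator degraded=not, #3 selector valve degraded=not, Primary reservoir malfunctions=not, Forward electric pump offline=occurs → not all inputs occur → does not occur.
Standby system down [AND]: Case drain lost=occurs, Forward return filter stuck=occurs → all inputs occur → occurs.
System A lost [AND]: Main shutoff valve is out=occurs, Left circuit inoperative=not, Standby system down=occurs → not all inputs occur → does not occur.
Right circuit inoperative [OR]: Forward PTU trips=occurs, Pressure line stuck=not → at least one input occurs → occurs.
System B unavailable [AND]: Emergency engine-driven pump lost=occurs, Right circuit inoperative=occurs → all inputs occur → occurs.
Aircraft hydraulic pressure lost [OR]: System A lost=not, System B unavailable=occurs → at least one input occurs → occurs.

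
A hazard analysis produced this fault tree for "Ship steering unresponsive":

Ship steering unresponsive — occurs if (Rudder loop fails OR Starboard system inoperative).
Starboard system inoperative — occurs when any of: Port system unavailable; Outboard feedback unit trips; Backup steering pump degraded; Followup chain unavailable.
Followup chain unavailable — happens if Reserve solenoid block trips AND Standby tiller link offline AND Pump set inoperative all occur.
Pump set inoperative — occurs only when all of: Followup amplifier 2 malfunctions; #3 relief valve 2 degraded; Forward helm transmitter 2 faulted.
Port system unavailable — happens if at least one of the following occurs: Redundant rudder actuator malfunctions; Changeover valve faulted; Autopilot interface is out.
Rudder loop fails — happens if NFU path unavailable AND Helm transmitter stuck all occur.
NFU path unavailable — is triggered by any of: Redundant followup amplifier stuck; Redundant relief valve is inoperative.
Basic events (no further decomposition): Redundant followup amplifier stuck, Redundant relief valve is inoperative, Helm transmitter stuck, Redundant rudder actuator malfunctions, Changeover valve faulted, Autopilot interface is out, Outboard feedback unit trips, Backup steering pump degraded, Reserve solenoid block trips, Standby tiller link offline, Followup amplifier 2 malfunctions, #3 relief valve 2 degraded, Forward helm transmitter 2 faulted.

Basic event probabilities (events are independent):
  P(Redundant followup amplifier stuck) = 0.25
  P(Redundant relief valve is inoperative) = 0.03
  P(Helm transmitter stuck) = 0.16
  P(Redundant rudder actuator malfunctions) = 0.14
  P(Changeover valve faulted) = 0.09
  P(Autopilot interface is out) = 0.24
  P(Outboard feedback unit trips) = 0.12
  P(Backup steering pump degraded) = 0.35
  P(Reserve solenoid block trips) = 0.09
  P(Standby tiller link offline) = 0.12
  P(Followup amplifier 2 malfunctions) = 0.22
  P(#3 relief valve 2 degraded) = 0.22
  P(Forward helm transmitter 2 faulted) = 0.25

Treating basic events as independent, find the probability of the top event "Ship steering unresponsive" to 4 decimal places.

0.6747

P(NFU path unavailable) [OR] = 1 − (1−0.25) × (1−0.03) = 0.272500
P(Rudder loop fails) [AND] = 0.272500 × 0.16 = 0.043600
P(Port system unavailable) [OR] = 1 − (1−0.14) × (1−0.09) × (1−0.24) = 0.405224
P(Pump set inoperative) [AND] = 0.22 × 0.22 × 0.25 = 0.012100
P(Followup chain unavailable) [AND] = 0.09 × 0.12 × 0.012100 = 0.000131
P(Starboard system inoperative) [OR] = 1 − (1−0.405224) × (1−0.12) × (1−0.35) × (1−0.000131) = 0.659833
P(Ship steering unresponsive) [OR] = 1 − (1−0.043600) × (1−0.659833) = 0.674664
Rounded to 4 decimal places: P(Ship steering unresponsive) ≈ 0.6747.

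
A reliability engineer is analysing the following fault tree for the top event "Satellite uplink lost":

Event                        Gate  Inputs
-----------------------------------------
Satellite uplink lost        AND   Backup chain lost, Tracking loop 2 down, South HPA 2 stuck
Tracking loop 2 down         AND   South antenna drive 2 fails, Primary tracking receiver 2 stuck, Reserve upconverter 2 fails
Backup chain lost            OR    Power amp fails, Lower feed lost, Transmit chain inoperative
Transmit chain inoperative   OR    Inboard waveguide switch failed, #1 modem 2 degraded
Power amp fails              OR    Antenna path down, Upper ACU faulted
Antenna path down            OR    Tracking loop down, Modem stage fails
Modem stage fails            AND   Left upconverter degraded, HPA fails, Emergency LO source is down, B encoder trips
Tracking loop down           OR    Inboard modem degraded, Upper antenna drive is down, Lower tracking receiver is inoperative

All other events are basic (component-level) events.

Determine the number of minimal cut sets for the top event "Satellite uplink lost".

Tracking loop down [OR]: union of children's cut sets → 3 cut set(s).
Modem stage fails [AND]: one cut set from each child combined → 1 × 1 × 1 × 1 = 1 cut set(s).
Antenna path down [OR]: union of children's cut sets → 4 cut set(s).
Power amp fails [OR]: union of children's cut sets → 5 cut set(s).
Transmit chain inoperative [OR]: union of children's cut sets → 2 cut set(s).
Backup chain lost [OR]: union of children's cut sets → 8 cut set(s).
Tracking loop 2 down [AND]: one cut set from each child combined → 1 × 1 × 1 = 1 cut set(s).
Satellite uplink lost [AND]: one cut set from each child combined → 8 × 1 × 1 = 8 cut set(s).
Minimal cut sets: {Inboard modem degraded, Primary tracking receiver 2 stuck, Reserve upconverter 2 fails, South HPA 2 stuck, South antenna drive 2 fails}; {Primary tracking receiver 2 stuck, Reserve upconverter 2 fails, South HPA 2 stuck, South antenna drive 2 fails, Upper antenna drive is down}; {Lower tracking receiver is inoperative, Primary tracking receiver 2 stuck, Reserve upconverter 2 fails, South HPA 2 stuck, South antenna drive 2 fails}; {B encoder trips, Emergency LO source is down, HPA fails, Left upconverter degraded, Primary tracking receiver 2 stuck, Reserve upconverter 2 fails, South HPA 2 stuck, South antenna drive 2 fails}; {Primary tracking receiver 2 stuck, Reserve upconverter 2 fails, South HPA 2 stuck, South antenna drive 2 fails, Upper ACU faulted}; {Lower feed lost, Primary tracking receiver 2 stuck, Reserve upconverter 2 fails, South HPA 2 stuck, South antenna drive 2 fails}; {Inboard waveguide switch failed, Primary tracking receiver 2 stuck, Reserve upconverter 2 fails, South HPA 2 stuck, South antenna drive 2 fails}; {#1 modem 2 degraded, Primary tracking receiver 2 stuck, Reserve upconverter 2 fails, South HPA 2 stuck, South antenna drive 2 fails}.

8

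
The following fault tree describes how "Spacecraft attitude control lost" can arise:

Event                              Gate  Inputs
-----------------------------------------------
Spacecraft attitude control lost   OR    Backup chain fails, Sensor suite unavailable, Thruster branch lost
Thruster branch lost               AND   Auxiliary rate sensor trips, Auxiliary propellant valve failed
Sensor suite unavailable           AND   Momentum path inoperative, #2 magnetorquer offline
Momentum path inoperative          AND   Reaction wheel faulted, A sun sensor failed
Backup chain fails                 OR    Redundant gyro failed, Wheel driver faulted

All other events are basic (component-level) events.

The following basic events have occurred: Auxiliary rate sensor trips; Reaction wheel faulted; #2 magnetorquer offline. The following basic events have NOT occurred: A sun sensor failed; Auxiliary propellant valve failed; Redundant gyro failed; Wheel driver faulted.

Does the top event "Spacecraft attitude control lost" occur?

No

Backup chain fails [OR]: Redundant gyro failed=not, Wheel driver faulted=not → no input occurs → does not occur.
Momentum path inoperative [AND]: Reaction wheel faulted=occurs, A sun sensor failed=not → not all inputs occur → does not occur.
Sensor suite unavailable [AND]: Momentum path inoperative=not, #2 magnetorquer offline=occurs → not all inputs occur → does not occur.
Thruster branch lost [AND]: Auxiliary rate sensor trips=occurs, Auxiliary propellant valve failed=not → not all inputs occur → does not occur.
Spacecraft attitude control lost [OR]: Backup chain fails=not, Sensor suite unavailable=not, Thruster branch lost=not → no input occurs → does not occur.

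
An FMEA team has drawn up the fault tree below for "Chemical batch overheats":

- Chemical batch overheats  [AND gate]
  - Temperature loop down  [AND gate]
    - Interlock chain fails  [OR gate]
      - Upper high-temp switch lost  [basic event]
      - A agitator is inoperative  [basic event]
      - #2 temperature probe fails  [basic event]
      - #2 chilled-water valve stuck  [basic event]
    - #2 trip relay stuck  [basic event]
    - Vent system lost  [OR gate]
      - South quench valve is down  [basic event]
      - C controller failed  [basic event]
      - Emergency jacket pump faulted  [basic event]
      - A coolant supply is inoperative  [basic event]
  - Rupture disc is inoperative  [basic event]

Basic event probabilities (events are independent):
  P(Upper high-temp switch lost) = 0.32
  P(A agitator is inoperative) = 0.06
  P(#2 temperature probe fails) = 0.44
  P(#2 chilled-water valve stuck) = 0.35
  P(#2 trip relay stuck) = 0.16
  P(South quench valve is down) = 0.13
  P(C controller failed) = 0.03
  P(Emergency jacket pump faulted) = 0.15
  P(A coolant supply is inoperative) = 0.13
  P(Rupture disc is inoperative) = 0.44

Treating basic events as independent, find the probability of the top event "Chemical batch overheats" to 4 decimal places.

0.0203

P(Interlock chain fails) [OR] = 1 − (1−0.32) × (1−0.06) × (1−0.44) × (1−0.35) = 0.767331
P(Vent system lost) [OR] = 1 − (1−0.13) × (1−0.03) × (1−0.15) × (1−0.13) = 0.375936
P(Temperature loop down) [AND] = 0.767331 × 0.16 × 0.375936 = 0.046155
P(Chemical batch overheats) [AND] = 0.046155 × 0.44 = 0.020308
Rounded to 4 decimal places: P(Chemical batch overheats) ≈ 0.0203.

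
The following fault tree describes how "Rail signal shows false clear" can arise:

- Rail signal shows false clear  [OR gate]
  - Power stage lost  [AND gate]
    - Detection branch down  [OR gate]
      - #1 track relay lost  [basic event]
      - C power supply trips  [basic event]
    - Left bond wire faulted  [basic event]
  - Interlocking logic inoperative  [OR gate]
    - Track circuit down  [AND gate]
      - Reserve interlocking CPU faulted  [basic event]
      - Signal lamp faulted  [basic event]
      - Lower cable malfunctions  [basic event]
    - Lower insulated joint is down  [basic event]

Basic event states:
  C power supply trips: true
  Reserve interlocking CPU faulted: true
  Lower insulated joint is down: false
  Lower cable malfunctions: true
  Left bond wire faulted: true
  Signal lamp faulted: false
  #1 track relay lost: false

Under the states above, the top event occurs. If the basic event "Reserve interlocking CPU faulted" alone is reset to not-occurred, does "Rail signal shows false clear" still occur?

Counterfactual: set "Reserve interlocking CPU faulted" to not occurred.
Detection branch down [OR]: #1 track relay lost=not, C power supply trips=occurs → at least one input occurs → occurs.
Power stage lost [AND]: Detection branch down=occurs, Left bond wire faulted=occurs → all inputs occur → occurs.
Track circuit down [AND]: Reserve interlocking CPU faulted=not, Signal lamp faulted=not, Lower cable malfunctions=occurs → not all inputs occur → does not occur.
Interlocking logic inoperative [OR]: Track circuit down=not, Lower insulated joint is down=not → no input occurs → does not occur.
Rail signal shows false clear [OR]: Power stage lost=occurs, Interlocking logic inoperative=not → at least one input occurs → occurs.

Yes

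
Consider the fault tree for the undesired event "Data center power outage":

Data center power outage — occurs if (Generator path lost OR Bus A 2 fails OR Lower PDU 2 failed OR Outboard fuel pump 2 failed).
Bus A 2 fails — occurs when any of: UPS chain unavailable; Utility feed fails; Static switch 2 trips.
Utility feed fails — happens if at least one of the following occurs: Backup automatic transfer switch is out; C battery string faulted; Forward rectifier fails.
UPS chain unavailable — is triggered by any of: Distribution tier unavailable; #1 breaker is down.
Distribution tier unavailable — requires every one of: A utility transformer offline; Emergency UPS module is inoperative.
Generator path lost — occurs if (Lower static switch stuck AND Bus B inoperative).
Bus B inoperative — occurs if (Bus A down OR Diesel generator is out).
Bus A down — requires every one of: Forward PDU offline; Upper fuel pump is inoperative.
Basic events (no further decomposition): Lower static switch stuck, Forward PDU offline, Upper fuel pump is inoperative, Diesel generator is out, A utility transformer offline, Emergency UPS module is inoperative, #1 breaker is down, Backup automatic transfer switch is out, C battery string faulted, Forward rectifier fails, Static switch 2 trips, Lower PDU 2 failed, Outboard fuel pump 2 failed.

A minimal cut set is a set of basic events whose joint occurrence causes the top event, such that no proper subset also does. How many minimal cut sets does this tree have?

Bus A down [AND]: one cut set from each child combined → 1 × 1 = 1 cut set(s).
Bus B inoperative [OR]: union of children's cut sets → 2 cut set(s).
Generator path lost [AND]: one cut set from each child combined → 1 × 2 = 2 cut set(s).
Distribution tier unavailable [AND]: one cut set from each child combined → 1 × 1 = 1 cut set(s).
UPS chain unavailable [OR]: union of children's cut sets → 2 cut set(s).
Utility feed fails [OR]: union of children's cut sets → 3 cut set(s).
Bus A 2 fails [OR]: union of children's cut sets → 6 cut set(s).
Data center power outage [OR]: union of children's cut sets → 10 cut set(s).
Minimal cut sets: {Forward PDU offline, Lower static switch stuck, Upper fuel pump is inoperative}; {Diesel generator is out, Lower static switch stuck}; {A utility transformer offline, Emergency UPS module is inoperative}; {#1 breaker is down}; {Backup automatic transfer switch is out}; {C battery string faulted}; {Forward rectifier fails}; {Static switch 2 trips}; {Lower PDU 2 failed}; {Outboard fuel pump 2 failed}.

10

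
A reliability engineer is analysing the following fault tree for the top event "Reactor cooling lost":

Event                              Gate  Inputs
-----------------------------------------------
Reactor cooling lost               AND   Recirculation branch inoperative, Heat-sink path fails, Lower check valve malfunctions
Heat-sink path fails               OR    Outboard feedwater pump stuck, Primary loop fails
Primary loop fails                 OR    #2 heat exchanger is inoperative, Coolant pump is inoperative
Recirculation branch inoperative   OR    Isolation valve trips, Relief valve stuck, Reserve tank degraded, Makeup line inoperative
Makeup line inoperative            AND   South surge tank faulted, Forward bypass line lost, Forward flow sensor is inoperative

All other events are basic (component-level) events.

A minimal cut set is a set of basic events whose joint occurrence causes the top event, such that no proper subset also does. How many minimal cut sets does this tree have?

12

Makeup line inoperative [AND]: one cut set from each child combined → 1 × 1 × 1 = 1 cut set(s).
Recirculation branch inoperative [OR]: union of children's cut sets → 4 cut set(s).
Primary loop fails [OR]: union of children's cut sets → 2 cut set(s).
Heat-sink path fails [OR]: union of children's cut sets → 3 cut set(s).
Reactor cooling lost [AND]: one cut set from each child combined → 4 × 3 × 1 = 12 cut set(s).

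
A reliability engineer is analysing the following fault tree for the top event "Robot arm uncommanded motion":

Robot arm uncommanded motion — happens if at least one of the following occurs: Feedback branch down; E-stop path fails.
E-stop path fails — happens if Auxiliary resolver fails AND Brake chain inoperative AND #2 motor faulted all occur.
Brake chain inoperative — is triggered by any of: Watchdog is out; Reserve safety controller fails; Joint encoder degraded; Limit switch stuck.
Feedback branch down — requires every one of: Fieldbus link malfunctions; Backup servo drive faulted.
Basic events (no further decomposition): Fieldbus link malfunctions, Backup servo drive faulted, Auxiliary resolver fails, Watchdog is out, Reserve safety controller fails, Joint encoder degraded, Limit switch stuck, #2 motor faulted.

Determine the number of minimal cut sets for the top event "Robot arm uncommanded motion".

5

Feedback branch down [AND]: one cut set from each child combined → 1 × 1 = 1 cut set(s).
Brake chain inoperative [OR]: union of children's cut sets → 4 cut set(s).
E-stop path fails [AND]: one cut set from each child combined → 1 × 4 × 1 = 4 cut set(s).
Robot arm uncommanded motion [OR]: union of children's cut sets → 5 cut set(s).
Minimal cut sets: {Backup servo drive faulted, Fieldbus link malfunctions}; {#2 motor faulted, Auxiliary resolver fails, Watchdog is out}; {#2 motor faulted, Auxiliary resolver fails, Reserve safety controller fails}; {#2 motor faulted, Auxiliary resolver fails, Joint encoder degraded}; {#2 motor faulted, Auxiliary resolver fails, Limit switch stuck}.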